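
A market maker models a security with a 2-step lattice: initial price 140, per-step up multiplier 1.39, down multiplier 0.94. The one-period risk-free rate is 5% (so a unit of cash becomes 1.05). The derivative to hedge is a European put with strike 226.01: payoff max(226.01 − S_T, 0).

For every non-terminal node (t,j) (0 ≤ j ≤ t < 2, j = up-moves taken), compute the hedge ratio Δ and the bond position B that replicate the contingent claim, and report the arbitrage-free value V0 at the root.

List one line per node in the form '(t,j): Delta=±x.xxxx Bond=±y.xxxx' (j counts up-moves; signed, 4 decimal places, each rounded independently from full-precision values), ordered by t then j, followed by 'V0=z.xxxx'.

(0,0): Delta=-0.8356 Bond=184.3952
(1,0): Delta=-1.0000 Bond=215.2476
(1,1): Delta=-0.4920 Bond=126.7503
V0=67.4087

Under the risk-neutral measure, an up-move has probability p* = (R−d)/(u−d) = 0.2444 and values discount at R = 1.05.
Terminal payoffs: V(2,0)=102.3060, V(2,1)=43.0860, V(2,2)=0.0000
Node (1,0) S=131.6000: V=(p*·43.0860+(1−p*)·102.3060)/1.05=83.6476; Δ=(43.0860−102.3060)/(182.9240−123.7040)=-1.0000; B=V−Δ·S=215.2476
Node (1,1) S=194.6000: V=(p*·0.0000+(1−p*)·43.0860)/1.05=31.0037; Δ=(0.0000−43.0860)/(270.4940−182.9240)=-0.4920; B=V−Δ·S=126.7503
Node (0,0) S=140.0000: V=(p*·31.0037+(1−p*)·83.6476)/1.05=67.4087; Δ=(31.0037−83.6476)/(194.6000−131.6000)=-0.8356; B=V−Δ·S=184.3952
Self-financing check: at every node Δ·S+B equals the discounted successor values.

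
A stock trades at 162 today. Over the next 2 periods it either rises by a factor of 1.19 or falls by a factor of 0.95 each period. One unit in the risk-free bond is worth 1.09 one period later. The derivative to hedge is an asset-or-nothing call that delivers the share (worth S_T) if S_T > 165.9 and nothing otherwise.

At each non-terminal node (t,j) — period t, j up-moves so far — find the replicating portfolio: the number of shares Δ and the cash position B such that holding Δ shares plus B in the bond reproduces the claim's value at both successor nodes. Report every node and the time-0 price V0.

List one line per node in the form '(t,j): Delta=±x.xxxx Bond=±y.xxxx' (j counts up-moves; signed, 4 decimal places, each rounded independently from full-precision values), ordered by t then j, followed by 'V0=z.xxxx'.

(0,0): Delta=2.4375 Bond=-254.2340
(1,0): Delta=4.9583 Bond=-665.0763
(1,1): Delta=1.0000 Bond=0.0000
V0=140.6358

No-arbitrage ⇒ martingale measure with p* = (R−d)/(u−d) = 0.5833.
Terminal payoffs: V(2,0)=0.0000, V(2,1)=183.1410, V(2,2)=229.4082
Node (1,0) S=153.9000: V=(p*·183.1410+(1−p*)·0.0000)/1.09=98.0112; Δ=(183.1410−0.0000)/(183.1410−146.2050)=4.9583; B=V−Δ·S=-665.0763
Node (1,1) S=192.7800: V=(p*·229.4082+(1−p*)·183.1410)/1.09=192.7800; Δ=(229.4082−183.1410)/(229.4082−183.1410)=1.0000; B=V−Δ·S=0.0000
Node (0,0) S=162.0000: V=(p*·192.7800+(1−p*)·98.0112)/1.09=140.6358; Δ=(192.7800−98.0112)/(192.7800−153.9000)=2.4375; B=V−Δ·S=-254.2340
Self-financing check: at every node Δ·S+B equals the discounted successor values.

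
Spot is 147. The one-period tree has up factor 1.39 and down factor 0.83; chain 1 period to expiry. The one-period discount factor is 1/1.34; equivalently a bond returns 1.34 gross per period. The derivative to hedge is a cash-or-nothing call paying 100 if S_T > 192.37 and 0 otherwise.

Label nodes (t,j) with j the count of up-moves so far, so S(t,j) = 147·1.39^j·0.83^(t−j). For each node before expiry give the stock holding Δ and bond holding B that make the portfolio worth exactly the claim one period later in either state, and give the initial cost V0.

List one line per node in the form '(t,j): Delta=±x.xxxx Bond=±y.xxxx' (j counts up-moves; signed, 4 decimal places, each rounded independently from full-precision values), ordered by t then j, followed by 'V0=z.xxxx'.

Risk-neutral probability p* = (R−d)/(u−d) = (1.34−0.83)/(1.39−0.83) = 0.9107.
At expiry t=1: V(1,0)=0.0000, V(1,1)=100.0000
Node (0,0) S=147.0000: V=(p*·100.0000+(1−p*)·0.0000)/1.34=67.9638; Δ=(100.0000−0.0000)/(204.3300−122.0100)=1.2148; B=V−Δ·S=-110.6077
Check: Δ(0,0)·S0 + B(0,0) = 67.9638 = V0.

(0,0): Delta=1.2148 Bond=-110.6077
V0=67.9638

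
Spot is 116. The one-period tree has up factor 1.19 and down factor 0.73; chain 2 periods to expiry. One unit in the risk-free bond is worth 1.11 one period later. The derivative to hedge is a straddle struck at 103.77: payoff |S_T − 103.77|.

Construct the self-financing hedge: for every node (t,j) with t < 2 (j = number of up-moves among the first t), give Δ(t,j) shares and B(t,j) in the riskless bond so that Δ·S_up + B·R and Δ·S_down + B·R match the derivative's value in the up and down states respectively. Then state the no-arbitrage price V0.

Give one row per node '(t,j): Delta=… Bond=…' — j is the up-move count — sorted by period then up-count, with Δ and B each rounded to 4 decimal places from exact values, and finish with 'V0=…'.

(0,0): Delta=0.6875 Bond=-44.5178
(1,0): Delta=-1.0000 Bond=93.4865
(1,1): Delta=0.9055 Bond=-79.4992
V0=35.2373

No-arbitrage ⇒ martingale measure with p* = (R−d)/(u−d) = 0.8261.
Terminal payoffs: V(2,0)=41.9536, V(2,1)=3.0008, V(2,2)=60.4976
  t=1,j=0: stock 84.6800 → up 100.7692 (V=3.0008), down 61.8164 (V=41.9536). Price 8.8065; hedge Δ=-1.0000, bond B=93.4865.
  t=1,j=1: stock 138.0400 → up 164.2676 (V=60.4976), down 100.7692 (V=3.0008). Price 45.4938; hedge Δ=0.9055, bond B=-79.4992.
  t=0,j=0: stock 116.0000 → up 138.0400 (V=45.4938), down 84.6800 (V=8.8065). Price 35.2373; hedge Δ=0.6875, bond B=-44.5178.
Self-financing check: at every node Δ·S+B equals the discounted successor values.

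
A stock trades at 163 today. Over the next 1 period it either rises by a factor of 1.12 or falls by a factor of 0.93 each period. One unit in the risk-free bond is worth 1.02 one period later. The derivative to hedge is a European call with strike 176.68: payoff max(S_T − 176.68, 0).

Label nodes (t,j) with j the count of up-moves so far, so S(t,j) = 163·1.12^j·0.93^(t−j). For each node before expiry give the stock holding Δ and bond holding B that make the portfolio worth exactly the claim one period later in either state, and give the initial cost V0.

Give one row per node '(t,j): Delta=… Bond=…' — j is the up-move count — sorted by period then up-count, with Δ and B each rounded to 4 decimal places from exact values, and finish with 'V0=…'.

Risk-neutral probability p* = (R−d)/(u−d) = (1.02−0.93)/(1.12−0.93) = 0.4737.
Payoff layer (t=1): V(1,0)=0.0000, V(1,1)=5.8800
(0,0): S=163.0000. Δ = (V_up−V_dn)/(S_up−S_dn) = (5.8800−0.0000)/(182.5600−151.5900) = 0.1899. V = [p*·5.8800 + (1−p*)·0.0000]/1.02 = 2.7307. B = V − Δ·S = -28.2167.
Root portfolio cost Δ·163+B reproduces V0=2.7307.

(0,0): Delta=0.1899 Bond=-28.2167
V0=2.7307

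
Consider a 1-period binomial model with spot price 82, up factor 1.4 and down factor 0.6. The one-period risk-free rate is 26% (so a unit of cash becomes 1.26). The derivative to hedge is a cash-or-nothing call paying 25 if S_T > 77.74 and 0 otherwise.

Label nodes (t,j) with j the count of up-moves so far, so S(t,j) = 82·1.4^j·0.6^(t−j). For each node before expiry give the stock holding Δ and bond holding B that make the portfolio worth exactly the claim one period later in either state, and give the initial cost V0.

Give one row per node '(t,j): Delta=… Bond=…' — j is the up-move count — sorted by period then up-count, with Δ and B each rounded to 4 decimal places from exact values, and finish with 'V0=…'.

Since d<R<u, set p* = (R−d)/(u−d) = 0.8250; price each node as the discounted p*-expectation of its children.
Terminal payoffs: V(1,0)=0.0000, V(1,1)=25.0000
(0,0): S=82.0000. Δ = (V_up−V_dn)/(S_up−S_dn) = (25.0000−0.0000)/(114.8000−49.2000) = 0.3811. V = [p*·25.0000 + (1−p*)·0.0000]/1.26 = 16.3690. B = V − Δ·S = -14.8810.
Root portfolio cost Δ·82+B reproduces V0=16.3690.

(0,0): Delta=0.3811 Bond=-14.8810
V0=16.3690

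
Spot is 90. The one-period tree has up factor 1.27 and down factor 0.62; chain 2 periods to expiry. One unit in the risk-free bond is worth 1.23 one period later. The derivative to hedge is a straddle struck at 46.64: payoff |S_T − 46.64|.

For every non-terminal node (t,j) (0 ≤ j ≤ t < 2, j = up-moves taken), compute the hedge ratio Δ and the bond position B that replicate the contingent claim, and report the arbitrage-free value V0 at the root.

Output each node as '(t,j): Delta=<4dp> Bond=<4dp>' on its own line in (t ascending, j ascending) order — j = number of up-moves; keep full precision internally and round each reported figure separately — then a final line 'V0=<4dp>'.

Under the risk-neutral measure, an up-move has probability p* = (R−d)/(u−d) = 0.9385 and values discount at R = 1.23.
At expiry t=2: V(2,0)=12.0440, V(2,1)=24.2260, V(2,2)=98.5210
Node (1,0) S=55.8000: V=(p*·24.2260+(1−p*)·12.0440)/1.23=19.0865; Δ=(24.2260−12.0440)/(70.8660−34.5960)=0.3359; B=V−Δ·S=0.3449
Node (1,1) S=114.3000: V=(p*·98.5210+(1−p*)·24.2260)/1.23=76.3813; Δ=(98.5210−24.2260)/(145.1610−70.8660)=1.0000; B=V−Δ·S=-37.9187
Node (0,0) S=90.0000: V=(p*·76.3813+(1−p*)·19.0865)/1.23=59.2321; Δ=(76.3813−19.0865)/(114.3000−55.8000)=0.9794; B=V−Δ·S=-28.9138
The time-0 hedge costs 59.2321, which is the no-arbitrage price.

(0,0): Delta=0.9794 Bond=-28.9138
(1,0): Delta=0.3359 Bond=0.3449
(1,1): Delta=1.0000 Bond=-37.9187
V0=59.2321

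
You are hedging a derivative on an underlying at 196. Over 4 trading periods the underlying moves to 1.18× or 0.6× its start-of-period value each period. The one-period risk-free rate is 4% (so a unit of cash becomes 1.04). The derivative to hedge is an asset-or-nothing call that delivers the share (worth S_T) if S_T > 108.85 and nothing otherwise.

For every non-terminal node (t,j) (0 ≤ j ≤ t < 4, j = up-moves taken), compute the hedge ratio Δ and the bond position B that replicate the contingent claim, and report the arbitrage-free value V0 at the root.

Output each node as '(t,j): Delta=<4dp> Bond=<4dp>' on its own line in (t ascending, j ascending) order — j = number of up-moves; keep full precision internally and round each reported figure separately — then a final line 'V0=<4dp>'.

(0,0): Delta=1.2674 Bond=-71.2056
(1,0): Delta=1.5073 Bond=-102.2647
(1,1): Delta=1.2286 Bond=-65.0776
(2,0): Delta=0.0000 Bond=0.0000
(2,1): Delta=1.7512 Bond=-140.1957
(2,2): Delta=1.1441 Bond=-44.6077
(3,0): Delta=0.0000 Bond=0.0000
(3,1): Delta=0.0000 Bond=0.0000
(3,2): Delta=2.0345 Bond=-192.1955
(3,3): Delta=1.0000 Bond=0.0000
V0=177.2077

Under the risk-neutral measure, an up-move has probability p* = (R−d)/(u−d) = 0.7586 and values discount at R = 1.04.
At expiry t=4: V(4,0)=0.0000, V(4,1)=0.0000, V(4,2)=0.0000, V(4,3)=193.2206, V(4,4)=380.0004
Node (3,0) S=42.3360: V=(p*·0.0000+(1−p*)·0.0000)/1.04=0.0000; Δ=(0.0000−0.0000)/(49.9565−25.4016)=0.0000; B=V−Δ·S=0.0000
Node (3,1) S=83.2608: V=(p*·0.0000+(1−p*)·0.0000)/1.04=0.0000; Δ=(0.0000−0.0000)/(98.2477−49.9565)=0.0000; B=V−Δ·S=0.0000
Node (3,2) S=163.7462: V=(p*·193.2206+(1−p*)·0.0000)/1.04=140.9434; Δ=(193.2206−0.0000)/(193.2206−98.2477)=2.0345; B=V−Δ·S=-192.1955
Node (3,3) S=322.0343: V=(p*·380.0004+(1−p*)·193.2206)/1.04=322.0343; Δ=(380.0004−193.2206)/(380.0004−193.2206)=1.0000; B=V−Δ·S=0.0000
Node (2,0) S=70.5600: V=(p*·0.0000+(1−p*)·0.0000)/1.04=0.0000; Δ=(0.0000−0.0000)/(83.2608−42.3360)=0.0000; B=V−Δ·S=0.0000
Node (2,1) S=138.7680: V=(p*·140.9434+(1−p*)·0.0000)/1.04=102.8102; Δ=(140.9434−0.0000)/(163.7462−83.2608)=1.7512; B=V−Δ·S=-140.1957
Node (2,2) S=272.9104: V=(p*·322.0343+(1−p*)·140.9434)/1.04=267.6180; Δ=(322.0343−140.9434)/(322.0343−163.7462)=1.1441; B=V−Δ·S=-44.6077
Node (1,0) S=117.6000: V=(p*·102.8102+(1−p*)·0.0000)/1.04=74.9941; Δ=(102.8102−0.0000)/(138.7680−70.5600)=1.5073; B=V−Δ·S=-102.2647
Node (1,1) S=231.2800: V=(p*·267.6180+(1−p*)·102.8102)/1.04=219.0738; Δ=(267.6180−102.8102)/(272.9104−138.7680)=1.2286; B=V−Δ·S=-65.0776
Node (0,0) S=196.0000: V=(p*·219.0738+(1−p*)·74.9941)/1.04=177.2077; Δ=(219.0738−74.9941)/(231.2800−117.6000)=1.2674; B=V−Δ·S=-71.2056
Root portfolio cost Δ·196+B reproduces V0=177.2077.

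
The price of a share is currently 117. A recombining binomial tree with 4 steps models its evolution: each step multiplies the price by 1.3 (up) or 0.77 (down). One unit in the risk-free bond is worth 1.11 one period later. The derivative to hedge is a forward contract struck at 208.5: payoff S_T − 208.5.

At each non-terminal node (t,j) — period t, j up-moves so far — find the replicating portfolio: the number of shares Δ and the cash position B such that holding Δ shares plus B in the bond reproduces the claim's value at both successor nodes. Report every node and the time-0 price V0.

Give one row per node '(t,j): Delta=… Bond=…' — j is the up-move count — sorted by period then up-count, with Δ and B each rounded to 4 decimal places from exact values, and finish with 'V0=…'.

The replicating-portfolio and risk-neutral prices coincide; use p* = (1.11−0.77)/(1.3−0.77) = 0.6415 for the latter.
Terminal values V(4,·): V(4,0)=-167.3709, V(4,1)=-139.0613, V(4,2)=-91.2659, V(4,3)=-10.5723, V(4,4)=125.6637
Node (3,0) S=53.4144: V=(p*·-139.0613+(1−p*)·-167.3709)/1.11=-134.4235; Δ=(-139.0613−-167.3709)/(69.4387−41.1291)=1.0000; B=V−Δ·S=-187.8378
Node (3,1) S=90.1801: V=(p*·-91.2659+(1−p*)·-139.0613)/1.11=-97.6577; Δ=(-91.2659−-139.0613)/(117.2341−69.4387)=1.0000; B=V−Δ·S=-187.8378
Node (3,2) S=152.2521: V=(p*·-10.5723+(1−p*)·-91.2659)/1.11=-35.5857; Δ=(-10.5723−-91.2659)/(197.9277−117.2341)=1.0000; B=V−Δ·S=-187.8378
Node (3,3) S=257.0490: V=(p*·125.6637+(1−p*)·-10.5723)/1.11=69.2112; Δ=(125.6637−-10.5723)/(334.1637−197.9277)=1.0000; B=V−Δ·S=-187.8378
Node (2,0) S=69.3693: V=(p*·-97.6577+(1−p*)·-134.4235)/1.11=-99.8540; Δ=(-97.6577−-134.4235)/(90.1801−53.4144)=1.0000; B=V−Δ·S=-169.2233
Node (2,1) S=117.1170: V=(p*·-35.5857+(1−p*)·-97.6577)/1.11=-52.1063; Δ=(-35.5857−-97.6577)/(152.2521−90.1801)=1.0000; B=V−Δ·S=-169.2233
Node (2,2) S=197.7300: V=(p*·69.2112+(1−p*)·-35.5857)/1.11=28.5067; Δ=(69.2112−-35.5857)/(257.0490−152.2521)=1.0000; B=V−Δ·S=-169.2233
Node (1,0) S=90.0900: V=(p*·-52.1063+(1−p*)·-99.8540)/1.11=-62.3634; Δ=(-52.1063−-99.8540)/(117.1170−69.3693)=1.0000; B=V−Δ·S=-152.4534
Node (1,1) S=152.1000: V=(p*·28.5067+(1−p*)·-52.1063)/1.11=-0.3534; Δ=(28.5067−-52.1063)/(197.7300−117.1170)=1.0000; B=V−Δ·S=-152.4534
Node (0,0) S=117.0000: V=(p*·-0.3534+(1−p*)·-62.3634)/1.11=-20.3454; Δ=(-0.3534−-62.3634)/(152.1000−90.0900)=1.0000; B=V−Δ·S=-137.3454
The time-0 hedge costs -20.3454, which is the no-arbitrage price.

(0,0): Delta=1.0000 Bond=-137.3454
(1,0): Delta=1.0000 Bond=-152.4534
(1,1): Delta=1.0000 Bond=-152.4534
(2,0): Delta=1.0000 Bond=-169.2233
(2,1): Delta=1.0000 Bond=-169.2233
(2,2): Delta=1.0000 Bond=-169.2233
(3,0): Delta=1.0000 Bond=-187.8378
(3,1): Delta=1.0000 Bond=-187.8378
(3,2): Delta=1.0000 Bond=-187.8378
(3,3): Delta=1.0000 Bond=-187.8378
V0=-20.3454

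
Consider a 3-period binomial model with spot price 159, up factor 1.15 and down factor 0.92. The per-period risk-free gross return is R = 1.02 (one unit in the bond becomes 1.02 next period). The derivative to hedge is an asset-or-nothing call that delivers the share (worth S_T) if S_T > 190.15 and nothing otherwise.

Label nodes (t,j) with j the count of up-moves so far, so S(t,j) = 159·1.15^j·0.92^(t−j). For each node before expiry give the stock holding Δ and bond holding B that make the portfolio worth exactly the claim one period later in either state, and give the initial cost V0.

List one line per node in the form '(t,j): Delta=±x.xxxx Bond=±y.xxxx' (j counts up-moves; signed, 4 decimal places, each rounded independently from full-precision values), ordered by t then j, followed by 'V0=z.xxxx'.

Under the risk-neutral measure, an up-move has probability p* = (R−d)/(u−d) = 0.4348 and values discount at R = 1.02.
Terminal values V(3,·): V(3,0)=0.0000, V(3,1)=0.0000, V(3,2)=193.4553, V(3,3)=241.8191
(2,0): S=134.5776. Δ = (V_up−V_dn)/(S_up−S_dn) = (0.0000−0.0000)/(154.7642−123.8114) = 0.0000. V = [p*·0.0000 + (1−p*)·0.0000]/1.02 = 0.0000. B = V − Δ·S = 0.0000.
(2,1): S=168.2220. Δ = (V_up−V_dn)/(S_up−S_dn) = (193.4553−0.0000)/(193.4553−154.7642) = 5.0000. V = [p*·193.4553 + (1−p*)·0.0000]/1.02 = 82.4618. B = V − Δ·S = -758.6482.
(2,2): S=210.2775. Δ = (V_up−V_dn)/(S_up−S_dn) = (241.8191−193.4553)/(241.8191−193.4553) = 1.0000. V = [p*·241.8191 + (1−p*)·193.4553]/1.02 = 210.2775. B = V − Δ·S = 0.0000.
(1,0): S=146.2800. Δ = (V_up−V_dn)/(S_up−S_dn) = (82.4618−0.0000)/(168.2220−134.5776) = 2.4510. V = [p*·82.4618 + (1−p*)·0.0000]/1.02 = 35.1499. B = V − Δ·S = -323.3795.
(1,1): S=182.8500. Δ = (V_up−V_dn)/(S_up−S_dn) = (210.2775−82.4618)/(210.2775−168.2220) = 3.0392. V = [p*·210.2775 + (1−p*)·82.4618]/1.02 = 135.3273. B = V − Δ·S = -420.3933.
(0,0): S=159.0000. Δ = (V_up−V_dn)/(S_up−S_dn) = (135.3273−35.1499)/(182.8500−146.2800) = 2.7393. V = [p*·135.3273 + (1−p*)·35.1499]/1.02 = 77.1621. B = V − Δ·S = -358.3916.
Root portfolio cost Δ·159+B reproduces V0=77.1621.

(0,0): Delta=2.7393 Bond=-358.3916
(1,0): Delta=2.4510 Bond=-323.3795
(1,1): Delta=3.0392 Bond=-420.3933
(2,0): Delta=0.0000 Bond=0.0000
(2,1): Delta=5.0000 Bond=-758.6482
(2,2): Delta=1.0000 Bond=0.0000
V0=77.1621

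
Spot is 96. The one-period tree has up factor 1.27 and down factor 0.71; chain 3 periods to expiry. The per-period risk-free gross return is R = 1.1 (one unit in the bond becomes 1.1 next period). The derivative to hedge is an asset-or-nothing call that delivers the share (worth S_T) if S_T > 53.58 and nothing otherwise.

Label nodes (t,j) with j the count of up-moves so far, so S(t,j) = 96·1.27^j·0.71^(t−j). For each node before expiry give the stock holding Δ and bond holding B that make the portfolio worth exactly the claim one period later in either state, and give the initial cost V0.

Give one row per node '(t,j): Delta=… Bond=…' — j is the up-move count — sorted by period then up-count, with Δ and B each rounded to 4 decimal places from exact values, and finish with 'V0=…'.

(0,0): Delta=1.0487 Bond=-5.3952
(1,0): Delta=1.2484 Bond=-19.5496
(1,1): Delta=1.0000 Bond=0.0000
(2,0): Delta=2.2679 Bond=-70.8385
(2,1): Delta=1.0000 Bond=0.0000
(2,2): Delta=1.0000 Bond=0.0000
V0=95.2778

No-arbitrage ⇒ martingale measure with p* = (R−d)/(u−d) = 0.6964.
At expiry t=3: V(3,0)=0.0000, V(3,1)=61.4599, V(3,2)=109.9353, V(3,3)=196.6448
Node (2,0) S=48.3936: V=(p*·61.4599+(1−p*)·0.0000)/1.1=38.9113; Δ=(61.4599−0.0000)/(61.4599−34.3595)=2.2679; B=V−Δ·S=-70.8385
Node (2,1) S=86.5632: V=(p*·109.9353+(1−p*)·61.4599)/1.1=86.5632; Δ=(109.9353−61.4599)/(109.9353−61.4599)=1.0000; B=V−Δ·S=0.0000
Node (2,2) S=154.8384: V=(p*·196.6448+(1−p*)·109.9353)/1.1=154.8384; Δ=(196.6448−109.9353)/(196.6448−109.9353)=1.0000; B=V−Δ·S=0.0000
Node (1,0) S=68.1600: V=(p*·86.5632+(1−p*)·38.9113)/1.1=65.5431; Δ=(86.5632−38.9113)/(86.5632−48.3936)=1.2484; B=V−Δ·S=-19.5496
Node (1,1) S=121.9200: V=(p*·154.8384+(1−p*)·86.5632)/1.1=121.9200; Δ=(154.8384−86.5632)/(154.8384−86.5632)=1.0000; B=V−Δ·S=0.0000
Node (0,0) S=96.0000: V=(p*·121.9200+(1−p*)·65.5431)/1.1=95.2778; Δ=(121.9200−65.5431)/(121.9200−68.1600)=1.0487; B=V−Δ·S=-5.3952
The time-0 hedge costs 95.2778, which is the no-arbitrage price.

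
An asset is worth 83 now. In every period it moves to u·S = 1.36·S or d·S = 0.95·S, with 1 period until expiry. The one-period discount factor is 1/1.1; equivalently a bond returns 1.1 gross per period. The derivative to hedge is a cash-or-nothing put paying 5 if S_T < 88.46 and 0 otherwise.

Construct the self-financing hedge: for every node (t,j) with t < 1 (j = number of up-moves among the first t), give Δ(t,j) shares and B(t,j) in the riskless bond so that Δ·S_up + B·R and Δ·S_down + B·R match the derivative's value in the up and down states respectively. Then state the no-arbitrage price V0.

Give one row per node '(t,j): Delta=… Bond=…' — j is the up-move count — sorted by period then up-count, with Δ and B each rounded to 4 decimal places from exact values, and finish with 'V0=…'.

Since d<R<u, set p* = (R−d)/(u−d) = 0.3659; price each node as the discounted p*-expectation of its children.
Terminal payoffs: V(1,0)=5.0000, V(1,1)=0.0000
  t=0,j=0: stock 83.0000 → up 112.8800 (V=0.0000), down 78.8500 (V=5.0000). Price 2.8825; hedge Δ=-0.1469, bond B=15.0776.
Root portfolio cost Δ·83+B reproduces V0=2.8825.

(0,0): Delta=-0.1469 Bond=15.0776
V0=2.8825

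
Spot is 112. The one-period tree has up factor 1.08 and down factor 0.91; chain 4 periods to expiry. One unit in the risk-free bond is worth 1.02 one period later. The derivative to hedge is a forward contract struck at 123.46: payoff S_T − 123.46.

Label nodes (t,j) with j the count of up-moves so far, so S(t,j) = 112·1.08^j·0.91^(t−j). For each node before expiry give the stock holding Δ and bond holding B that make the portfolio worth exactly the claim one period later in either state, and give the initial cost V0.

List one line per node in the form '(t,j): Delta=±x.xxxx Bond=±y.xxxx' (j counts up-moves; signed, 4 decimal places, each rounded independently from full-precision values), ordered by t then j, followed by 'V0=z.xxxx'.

Risk-neutral probability p* = (R−d)/(u−d) = (1.02−0.91)/(1.08−0.91) = 0.6471.
At expiry t=4: V(4,0)=-46.6560, V(4,1)=-32.3081, V(4,2)=-15.2797, V(4,3)=4.9298, V(4,4)=28.9148
(3,0): S=84.4000. Δ = (V_up−V_dn)/(S_up−S_dn) = (-32.3081−-46.6560)/(91.1519−76.8040) = 1.0000. V = [p*·-32.3081 + (1−p*)·-46.6560]/1.02 = -36.6393. B = V − Δ·S = -121.0392.
(3,1): S=100.1670. Δ = (V_up−V_dn)/(S_up−S_dn) = (-15.2797−-32.3081)/(108.1803−91.1519) = 1.0000. V = [p*·-15.2797 + (1−p*)·-32.3081]/1.02 = -20.8722. B = V − Δ·S = -121.0392.
(3,2): S=118.8795. Δ = (V_up−V_dn)/(S_up−S_dn) = (4.9298−-15.2797)/(128.3898−108.1803) = 1.0000. V = [p*·4.9298 + (1−p*)·-15.2797]/1.02 = -2.1597. B = V − Δ·S = -121.0392.
(3,3): S=141.0877. Δ = (V_up−V_dn)/(S_up−S_dn) = (28.9148−4.9298)/(152.3748−128.3898) = 1.0000. V = [p*·28.9148 + (1−p*)·4.9298]/1.02 = 20.0485. B = V − Δ·S = -121.0392.
(2,0): S=92.7472. Δ = (V_up−V_dn)/(S_up−S_dn) = (-20.8722−-36.6393)/(100.1670−84.4000) = 1.0000. V = [p*·-20.8722 + (1−p*)·-36.6393]/1.02 = -25.9187. B = V − Δ·S = -118.6659.
(2,1): S=110.0736. Δ = (V_up−V_dn)/(S_up−S_dn) = (-2.1597−-20.8722)/(118.8795−100.1670) = 1.0000. V = [p*·-2.1597 + (1−p*)·-20.8722]/1.02 = -8.5923. B = V − Δ·S = -118.6659.
(2,2): S=130.6368. Δ = (V_up−V_dn)/(S_up−S_dn) = (20.0485−-2.1597)/(141.0877−118.8795) = 1.0000. V = [p*·20.0485 + (1−p*)·-2.1597]/1.02 = 11.9709. B = V − Δ·S = -118.6659.
(1,0): S=101.9200. Δ = (V_up−V_dn)/(S_up−S_dn) = (-8.5923−-25.9187)/(110.0736−92.7472) = 1.0000. V = [p*·-8.5923 + (1−p*)·-25.9187]/1.02 = -14.4191. B = V − Δ·S = -116.3391.
(1,1): S=120.9600. Δ = (V_up−V_dn)/(S_up−S_dn) = (11.9709−-8.5923)/(130.6368−110.0736) = 1.0000. V = [p*·11.9709 + (1−p*)·-8.5923]/1.02 = 4.6209. B = V − Δ·S = -116.3391.
(0,0): S=112.0000. Δ = (V_up−V_dn)/(S_up−S_dn) = (4.6209−-14.4191)/(120.9600−101.9200) = 1.0000. V = [p*·4.6209 + (1−p*)·-14.4191]/1.02 = -2.0580. B = V − Δ·S = -114.0580.
Self-financing check: at every node Δ·S+B equals the discounted successor values.

(0,0): Delta=1.0000 Bond=-114.0580
(1,0): Delta=1.0000 Bond=-116.3391
(1,1): Delta=1.0000 Bond=-116.3391
(2,0): Delta=1.0000 Bond=-118.6659
(2,1): Delta=1.0000 Bond=-118.6659
(2,2): Delta=1.0000 Bond=-118.6659
(3,0): Delta=1.0000 Bond=-121.0392
(3,1): Delta=1.0000 Bond=-121.0392
(3,2): Delta=1.0000 Bond=-121.0392
(3,3): Delta=1.0000 Bond=-121.0392
V0=-2.0580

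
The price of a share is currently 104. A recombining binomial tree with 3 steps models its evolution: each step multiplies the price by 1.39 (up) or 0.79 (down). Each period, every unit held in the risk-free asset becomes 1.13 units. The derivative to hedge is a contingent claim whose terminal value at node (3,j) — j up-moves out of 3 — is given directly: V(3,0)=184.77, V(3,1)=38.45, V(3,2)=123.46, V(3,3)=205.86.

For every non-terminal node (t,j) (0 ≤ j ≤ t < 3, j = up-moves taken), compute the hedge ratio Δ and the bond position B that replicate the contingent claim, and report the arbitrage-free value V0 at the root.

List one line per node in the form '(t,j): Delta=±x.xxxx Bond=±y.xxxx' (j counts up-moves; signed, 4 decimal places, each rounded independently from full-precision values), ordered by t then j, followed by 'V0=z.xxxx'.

(0,0): Delta=0.5112 Bond=27.4387
(1,0): Delta=-0.2735 Bond=95.4751
(1,1): Delta=0.8523 Bond=-18.2944
(2,0): Delta=-3.7572 Bond=334.0041
(2,1): Delta=1.2406 Bond=-65.0264
(2,2): Delta=0.6835 Bond=13.2448
V0=80.6055

Under the risk-neutral measure, an up-move has probability p* = (R−d)/(u−d) = 0.5667 and values discount at R = 1.13.
Terminal values V(3,·): V(3,0)=184.7700, V(3,1)=38.4500, V(3,2)=123.4600, V(3,3)=205.8600
  t=2,j=0: stock 64.9064 → up 90.2199 (V=38.4500), down 51.2761 (V=184.7700). Price 90.1375; hedge Δ=-3.7572, bond B=334.0041.
  t=2,j=1: stock 114.2024 → up 158.7413 (V=123.4600), down 90.2199 (V=38.4500). Price 76.6569; hedge Δ=1.2406, bond B=-65.0264.
  t=2,j=2: stock 200.9384 → up 279.3044 (V=205.8600), down 158.7413 (V=123.4600). Price 150.5782; hedge Δ=0.6835, bond B=13.2448.
  t=1,j=0: stock 82.1600 → up 114.2024 (V=76.6569), down 64.9064 (V=90.1375). Price 73.0075; hedge Δ=-0.2735, bond B=95.4751.
  t=1,j=1: stock 144.5600 → up 200.9384 (V=150.5782), down 114.2024 (V=76.6569). Price 104.9076; hedge Δ=0.8523, bond B=-18.2944.
  t=0,j=0: stock 104.0000 → up 144.5600 (V=104.9076), down 82.1600 (V=73.0075). Price 80.6055; hedge Δ=0.5112, bond B=27.4387.
Self-financing check: at every node Δ·S+B equals the discounted successor values.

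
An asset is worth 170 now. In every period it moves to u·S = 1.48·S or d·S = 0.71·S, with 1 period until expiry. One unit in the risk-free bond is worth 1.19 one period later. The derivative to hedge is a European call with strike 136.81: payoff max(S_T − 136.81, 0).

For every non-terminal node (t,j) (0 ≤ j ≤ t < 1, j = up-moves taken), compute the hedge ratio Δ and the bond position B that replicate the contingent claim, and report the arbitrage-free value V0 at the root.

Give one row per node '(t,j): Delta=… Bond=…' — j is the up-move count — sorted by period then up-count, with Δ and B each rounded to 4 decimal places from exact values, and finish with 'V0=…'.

(0,0): Delta=0.8769 Bond=-88.9457
V0=60.1323

Risk-neutral probability p* = (R−d)/(u−d) = (1.19−0.71)/(1.48−0.71) = 0.6234.
Payoff layer (t=1): V(1,0)=0.0000, V(1,1)=114.7900
(0,0): S=170.0000. Δ = (V_up−V_dn)/(S_up−S_dn) = (114.7900−0.0000)/(251.6000−120.7000) = 0.8769. V = [p*·114.7900 + (1−p*)·0.0000]/1.19 = 60.1323. B = V − Δ·S = -88.9457.
Self-financing check: at every node Δ·S+B equals the discounted successor values.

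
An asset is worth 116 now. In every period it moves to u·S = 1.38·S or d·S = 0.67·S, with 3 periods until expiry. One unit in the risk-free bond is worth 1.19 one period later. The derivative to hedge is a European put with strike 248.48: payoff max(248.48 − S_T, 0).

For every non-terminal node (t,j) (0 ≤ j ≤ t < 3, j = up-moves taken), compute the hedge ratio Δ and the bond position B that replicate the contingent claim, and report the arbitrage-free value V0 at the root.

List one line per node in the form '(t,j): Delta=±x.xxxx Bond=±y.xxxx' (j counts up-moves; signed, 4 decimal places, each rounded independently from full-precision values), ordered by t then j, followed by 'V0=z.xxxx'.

Risk-neutral probability p* = (R−d)/(u−d) = (1.19−0.67)/(1.38−0.67) = 0.7324.
Terminal payoffs: V(3,0)=213.5915, V(3,1)=176.6201, V(3,2)=100.4700, V(3,3)=0.0000
  t=2,j=0: stock 52.0724 → up 71.8599 (V=176.6201), down 34.8885 (V=213.5915). Price 156.7343; hedge Δ=-1.0000, bond B=208.8067.
  t=2,j=1: stock 107.2536 → up 148.0100 (V=100.4700), down 71.8599 (V=176.6201). Price 101.5531; hedge Δ=-1.0000, bond B=208.8067.
  t=2,j=2: stock 220.9104 → up 304.8564 (V=0.0000), down 148.0100 (V=100.4700). Price 22.5936; hedge Δ=-0.6406, bond B=164.1007.
  t=1,j=0: stock 77.7200 → up 107.2536 (V=101.5531), down 52.0724 (V=156.7343). Price 97.7478; hedge Δ=-1.0000, bond B=175.4678.
  t=1,j=1: stock 160.0800 → up 220.9104 (V=22.5936), down 107.2536 (V=101.5531). Price 36.7425; hedge Δ=-0.6947, bond B=147.9532.
  t=0,j=0: stock 116.0000 → up 160.0800 (V=36.7425), down 77.7200 (V=97.7478). Price 44.5949; hedge Δ=-0.7407, bond B=130.5178.
Each (Δ,B) replicates both successor values, so the strategy is self-financing and V0 is arbitrage-free.

(0,0): Delta=-0.7407 Bond=130.5178
(1,0): Delta=-1.0000 Bond=175.4678
(1,1): Delta=-0.6947 Bond=147.9532
(2,0): Delta=-1.0000 Bond=208.8067
(2,1): Delta=-1.0000 Bond=208.8067
(2,2): Delta=-0.6406 Bond=164.1007
V0=44.5949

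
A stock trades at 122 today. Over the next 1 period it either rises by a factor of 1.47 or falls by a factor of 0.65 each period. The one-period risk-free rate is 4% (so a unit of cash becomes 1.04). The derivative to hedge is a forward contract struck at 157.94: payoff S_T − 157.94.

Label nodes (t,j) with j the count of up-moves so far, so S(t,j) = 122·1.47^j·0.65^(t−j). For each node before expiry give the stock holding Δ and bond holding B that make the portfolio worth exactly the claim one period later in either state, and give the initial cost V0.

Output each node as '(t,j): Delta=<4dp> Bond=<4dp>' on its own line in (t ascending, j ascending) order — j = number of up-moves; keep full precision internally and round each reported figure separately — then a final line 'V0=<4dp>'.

(0,0): Delta=1.0000 Bond=-151.8654
V0=-29.8654

The replicating-portfolio and risk-neutral prices coincide; use p* = (1.04−0.65)/(1.47−0.65) = 0.4756 for the latter.
Payoff layer (t=1): V(1,0)=-78.6400, V(1,1)=21.4000
Node (0,0) S=122.0000: V=(p*·21.4000+(1−p*)·-78.6400)/1.04=-29.8654; Δ=(21.4000−-78.6400)/(179.3400−79.3000)=1.0000; B=V−Δ·S=-151.8654
The time-0 hedge costs -29.8654, which is the no-arbitrage price.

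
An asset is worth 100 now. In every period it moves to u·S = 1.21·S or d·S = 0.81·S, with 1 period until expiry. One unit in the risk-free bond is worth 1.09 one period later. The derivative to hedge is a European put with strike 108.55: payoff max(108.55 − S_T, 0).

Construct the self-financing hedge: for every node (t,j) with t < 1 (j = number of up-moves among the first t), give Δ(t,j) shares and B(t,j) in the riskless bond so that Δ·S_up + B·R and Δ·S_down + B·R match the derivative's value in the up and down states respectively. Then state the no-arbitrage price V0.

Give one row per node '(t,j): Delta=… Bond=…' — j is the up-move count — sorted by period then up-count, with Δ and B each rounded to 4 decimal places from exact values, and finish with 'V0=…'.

(0,0): Delta=-0.6887 Bond=76.4576
V0=7.5826

Under the risk-neutral measure, an up-move has probability p* = (R−d)/(u−d) = 0.7000 and values discount at R = 1.09.
At expiry t=1: V(1,0)=27.5500, V(1,1)=0.0000
(0,0): S=100.0000. Δ = (V_up−V_dn)/(S_up−S_dn) = (0.0000−27.5500)/(121.0000−81.0000) = -0.6887. V = [p*·0.0000 + (1−p*)·27.5500]/1.09 = 7.5826. B = V − Δ·S = 76.4576.
Root portfolio cost Δ·100+B reproduces V0=7.5826.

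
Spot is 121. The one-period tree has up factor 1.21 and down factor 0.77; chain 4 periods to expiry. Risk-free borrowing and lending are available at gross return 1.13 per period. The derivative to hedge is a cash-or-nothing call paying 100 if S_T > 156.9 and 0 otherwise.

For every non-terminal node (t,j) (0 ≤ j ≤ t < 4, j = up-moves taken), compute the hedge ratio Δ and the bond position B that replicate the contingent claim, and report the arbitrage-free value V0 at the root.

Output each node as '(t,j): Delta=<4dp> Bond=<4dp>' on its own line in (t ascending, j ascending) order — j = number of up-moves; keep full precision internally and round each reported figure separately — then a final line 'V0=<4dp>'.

(0,0): Delta=0.4753 Bond=-5.5987
(1,0): Delta=1.2788 Bond=-81.1900
(1,1): Delta=0.3617 Bond=10.3098
(2,0): Delta=0.0000 Bond=0.0000
(2,1): Delta=1.4597 Bond=-112.1324
(2,2): Delta=0.2064 Bond=39.1573
(3,0): Delta=0.0000 Bond=0.0000
(3,1): Delta=0.0000 Bond=0.0000
(3,2): Delta=1.6661 Bond=-154.8673
(3,3): Delta=0.0000 Bond=88.4956
V0=51.9149

Under the risk-neutral measure, an up-move has probability p* = (R−d)/(u−d) = 0.8182 and values discount at R = 1.13.
Terminal values V(4,·): V(4,0)=0.0000, V(4,1)=0.0000, V(4,2)=0.0000, V(4,3)=100.0000, V(4,4)=100.0000
  t=3,j=0: stock 55.2405 → up 66.8410 (V=0.0000), down 42.5352 (V=0.0000). Price 0.0000; hedge Δ=0.0000, bond B=0.0000.
  t=3,j=1: stock 86.8065 → up 105.0359 (V=0.0000), down 66.8410 (V=0.0000). Price 0.0000; hedge Δ=0.0000, bond B=0.0000.
  t=3,j=2: stock 136.4102 → up 165.0563 (V=100.0000), down 105.0359 (V=0.0000). Price 72.4055; hedge Δ=1.6661, bond B=-154.8673.
  t=3,j=3: stock 214.3589 → up 259.3742 (V=100.0000), down 165.0563 (V=100.0000). Price 88.4956; hedge Δ=0.0000, bond B=88.4956.
  t=2,j=0: stock 71.7409 → up 86.8065 (V=0.0000), down 55.2405 (V=0.0000). Price 0.0000; hedge Δ=0.0000, bond B=0.0000.
  t=2,j=1: stock 112.7357 → up 136.4102 (V=72.4055), down 86.8065 (V=0.0000). Price 52.4255; hedge Δ=1.4597, bond B=-112.1324.
  t=2,j=2: stock 177.1561 → up 214.3589 (V=88.4956), down 136.4102 (V=72.4055). Price 75.7258; hedge Δ=0.2064, bond B=39.1573.
  t=1,j=0: stock 93.1700 → up 112.7357 (V=52.4255), down 71.7409 (V=0.0000). Price 37.9589; hedge Δ=1.2788, bond B=-81.1900.
  t=1,j=1: stock 146.4100 → up 177.1561 (V=75.7258), down 112.7357 (V=52.4255). Price 63.2649; hedge Δ=0.3617, bond B=10.3098.
  t=0,j=0: stock 121.0000 → up 146.4100 (V=63.2649), down 93.1700 (V=37.9589). Price 51.9149; hedge Δ=0.4753, bond B=-5.5987.
Root portfolio cost Δ·121+B reproduces V0=51.9149.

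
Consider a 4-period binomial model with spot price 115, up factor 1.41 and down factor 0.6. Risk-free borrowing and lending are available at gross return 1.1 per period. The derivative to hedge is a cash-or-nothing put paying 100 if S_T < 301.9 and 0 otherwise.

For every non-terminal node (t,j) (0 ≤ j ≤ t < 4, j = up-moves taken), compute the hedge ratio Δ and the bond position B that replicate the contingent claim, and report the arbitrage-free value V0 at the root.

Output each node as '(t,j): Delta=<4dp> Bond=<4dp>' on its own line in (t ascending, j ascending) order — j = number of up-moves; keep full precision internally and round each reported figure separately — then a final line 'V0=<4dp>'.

Risk-neutral probability p* = (R−d)/(u−d) = (1.1−0.6)/(1.41−0.6) = 0.6173.
Terminal values V(4,·): V(4,0)=100.0000, V(4,1)=100.0000, V(4,2)=100.0000, V(4,3)=100.0000, V(4,4)=0.0000
Node (3,0) S=24.8400: V=(p*·100.0000+(1−p*)·100.0000)/1.1=90.9091; Δ=(100.0000−100.0000)/(35.0244−14.9040)=0.0000; B=V−Δ·S=90.9091
Node (3,1) S=58.3740: V=(p*·100.0000+(1−p*)·100.0000)/1.1=90.9091; Δ=(100.0000−100.0000)/(82.3073−35.0244)=0.0000; B=V−Δ·S=90.9091
Node (3,2) S=137.1789: V=(p*·100.0000+(1−p*)·100.0000)/1.1=90.9091; Δ=(100.0000−100.0000)/(193.4222−82.3073)=0.0000; B=V−Δ·S=90.9091
Node (3,3) S=322.3704: V=(p*·0.0000+(1−p*)·100.0000)/1.1=34.7924; Δ=(0.0000−100.0000)/(454.5423−193.4222)=-0.3830; B=V−Δ·S=158.2492
Node (2,0) S=41.4000: V=(p*·90.9091+(1−p*)·90.9091)/1.1=82.6446; Δ=(90.9091−90.9091)/(58.3740−24.8400)=0.0000; B=V−Δ·S=82.6446
Node (2,1) S=97.2900: V=(p*·90.9091+(1−p*)·90.9091)/1.1=82.6446; Δ=(90.9091−90.9091)/(137.1789−58.3740)=0.0000; B=V−Δ·S=82.6446
Node (2,2) S=228.6315: V=(p*·34.7924+(1−p*)·90.9091)/1.1=51.1538; Δ=(34.7924−90.9091)/(322.3704−137.1789)=-0.3030; B=V−Δ·S=120.4337
Node (1,0) S=69.0000: V=(p*·82.6446+(1−p*)·82.6446)/1.1=75.1315; Δ=(82.6446−82.6446)/(97.2900−41.4000)=0.0000; B=V−Δ·S=75.1315
Node (1,1) S=162.1500: V=(p*·51.1538+(1−p*)·82.6446)/1.1=57.4598; Δ=(51.1538−82.6446)/(228.6315−97.2900)=-0.2398; B=V−Δ·S=96.3375
Node (0,0) S=115.0000: V=(p*·57.4598+(1−p*)·75.1315)/1.1=58.3846; Δ=(57.4598−75.1315)/(162.1500−69.0000)=-0.1897; B=V−Δ·S=80.2014
The time-0 hedge costs 58.3846, which is the no-arbitrage price.

(0,0): Delta=-0.1897 Bond=80.2014
(1,0): Delta=0.0000 Bond=75.1315
(1,1): Delta=-0.2398 Bond=96.3375
(2,0): Delta=0.0000 Bond=82.6446
(2,1): Delta=0.0000 Bond=82.6446
(2,2): Delta=-0.3030 Bond=120.4337
(3,0): Delta=0.0000 Bond=90.9091
(3,1): Delta=0.0000 Bond=90.9091
(3,2): Delta=0.0000 Bond=90.9091
(3,3): Delta=-0.3830 Bond=158.2492
V0=58.3846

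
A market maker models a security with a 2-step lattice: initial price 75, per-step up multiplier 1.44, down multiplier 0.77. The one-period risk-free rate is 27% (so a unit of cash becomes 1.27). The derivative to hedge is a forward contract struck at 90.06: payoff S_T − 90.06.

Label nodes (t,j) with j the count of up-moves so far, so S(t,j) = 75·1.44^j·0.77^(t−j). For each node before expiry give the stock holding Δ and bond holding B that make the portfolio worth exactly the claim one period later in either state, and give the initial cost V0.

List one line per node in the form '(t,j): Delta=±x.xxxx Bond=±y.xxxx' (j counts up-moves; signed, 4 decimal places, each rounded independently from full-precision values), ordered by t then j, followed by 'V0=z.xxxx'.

(0,0): Delta=1.0000 Bond=-55.8373
(1,0): Delta=1.0000 Bond=-70.9134
(1,1): Delta=1.0000 Bond=-70.9134
V0=19.1627

Risk-neutral probability p* = (R−d)/(u−d) = (1.27−0.77)/(1.44−0.77) = 0.7463.
Terminal payoffs: V(2,0)=-45.5925, V(2,1)=-6.9000, V(2,2)=65.4600
Node (1,0) S=57.7500: V=(p*·-6.9000+(1−p*)·-45.5925)/1.27=-13.1634; Δ=(-6.9000−-45.5925)/(83.1600−44.4675)=1.0000; B=V−Δ·S=-70.9134
Node (1,1) S=108.0000: V=(p*·65.4600+(1−p*)·-6.9000)/1.27=37.0866; Δ=(65.4600−-6.9000)/(155.5200−83.1600)=1.0000; B=V−Δ·S=-70.9134
Node (0,0) S=75.0000: V=(p*·37.0866+(1−p*)·-13.1634)/1.27=19.1627; Δ=(37.0866−-13.1634)/(108.0000−57.7500)=1.0000; B=V−Δ·S=-55.8373
The time-0 hedge costs 19.1627, which is the no-arbitrage price.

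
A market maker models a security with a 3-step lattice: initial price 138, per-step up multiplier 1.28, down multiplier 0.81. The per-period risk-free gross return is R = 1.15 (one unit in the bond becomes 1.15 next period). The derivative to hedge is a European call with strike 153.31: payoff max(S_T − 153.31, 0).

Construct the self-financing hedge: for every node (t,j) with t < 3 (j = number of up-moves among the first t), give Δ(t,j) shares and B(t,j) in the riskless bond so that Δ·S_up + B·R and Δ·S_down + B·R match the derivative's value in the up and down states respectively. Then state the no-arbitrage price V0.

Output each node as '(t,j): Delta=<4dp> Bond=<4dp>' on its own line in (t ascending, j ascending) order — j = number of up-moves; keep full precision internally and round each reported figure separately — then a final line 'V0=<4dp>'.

(0,0): Delta=0.7875 Bond=-66.2792
(1,0): Delta=0.3572 Bond=-28.1210
(1,1): Delta=0.8916 Bond=-94.6123
(2,0): Delta=0.0000 Bond=0.0000
(2,1): Delta=0.4436 Bond=-44.7041
(2,2): Delta=1.0000 Bond=-133.3130
V0=42.3936

Risk-neutral probability p* = (R−d)/(u−d) = (1.15−0.81)/(1.28−0.81) = 0.7234.
Terminal payoffs: V(3,0)=0.0000, V(3,1)=0.0000, V(3,2)=29.8304, V(3,3)=136.0970
Node (2,0) S=90.5418: V=(p*·0.0000+(1−p*)·0.0000)/1.15=0.0000; Δ=(0.0000−0.0000)/(115.8935−73.3389)=0.0000; B=V−Δ·S=0.0000
Node (2,1) S=143.0784: V=(p*·29.8304+(1−p*)·0.0000)/1.15=18.7647; Δ=(29.8304−0.0000)/(183.1404−115.8935)=0.4436; B=V−Δ·S=-44.7041
Node (2,2) S=226.0992: V=(p*·136.0970+(1−p*)·29.8304)/1.15=92.7862; Δ=(136.0970−29.8304)/(289.4070−183.1404)=1.0000; B=V−Δ·S=-133.3130
Node (1,0) S=111.7800: V=(p*·18.7647+(1−p*)·0.0000)/1.15=11.8039; Δ=(18.7647−0.0000)/(143.0784−90.5418)=0.3572; B=V−Δ·S=-28.1210
Node (1,1) S=176.6400: V=(p*·92.7862+(1−p*)·18.7647)/1.15=62.8801; Δ=(92.7862−18.7647)/(226.0992−143.0784)=0.8916; B=V−Δ·S=-94.6123
Node (0,0) S=138.0000: V=(p*·62.8801+(1−p*)·11.8039)/1.15=42.3936; Δ=(62.8801−11.8039)/(176.6400−111.7800)=0.7875; B=V−Δ·S=-66.2792
Check: Δ(0,0)·S0 + B(0,0) = 42.3936 = V0.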